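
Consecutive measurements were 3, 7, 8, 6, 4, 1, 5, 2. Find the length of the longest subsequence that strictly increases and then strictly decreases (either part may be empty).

6

inc[i] = longest strictly increasing subsequence ending at i; dec[i] = longest strictly decreasing subsequence starting at i:
i:     1 2 3 4 5 6 7 8
a[i]:  3 7 8 6 4 1 5 2
inc:   1 2 3 2 2 1 3 2
dec:   2 4 4 3 2 1 2 1
Best peak at i=3 (value 8): inc=3, dec=4, length 3+4−1 = 6.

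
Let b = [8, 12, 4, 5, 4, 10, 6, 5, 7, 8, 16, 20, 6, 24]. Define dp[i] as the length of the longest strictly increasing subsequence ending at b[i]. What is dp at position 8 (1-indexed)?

2

dp[i] = 1 + max{dp[j] : j<i, b[j]<b[i]} (or 1 if no such j):
i:      1  2  3  4  5  6  7  8  9 10 11 12 13 14
b[i]:   8 12  4  5  4 10  6  5  7  8 16 20  6 24
dp:     1  2  1  2  1  3  3  2  4  5  6  7  3  8
At index 8 the value is 2.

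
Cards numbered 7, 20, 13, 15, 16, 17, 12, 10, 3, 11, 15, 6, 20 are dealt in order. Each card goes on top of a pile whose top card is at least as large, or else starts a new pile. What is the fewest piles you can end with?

The minimum number of non-increasing subsequences covering a sequence equals the length of its longest strictly increasing subsequence.
LIS length is 6 (e.g. 7, 13, 15, 16, 17, 20), so 6 piles are needed.

6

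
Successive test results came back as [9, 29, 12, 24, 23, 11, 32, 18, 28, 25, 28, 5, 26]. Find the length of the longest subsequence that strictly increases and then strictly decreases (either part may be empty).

inc[i] = longest strictly increasing subsequence ending at i; dec[i] = longest strictly decreasing subsequence starting at i:
i:      1  2  3  4  5  6  7  8  9 10 11 12 13
a[i]:   9 29 12 24 23 11 32 18 28 25 28  5 26
inc:    1  2  2  3  3  2  4  3  4  4  5  1  5
dec:    2  5  3  4  3  2  4  2  3  2  2  1  1
Best peak at i=7 (value 32): inc=4, dec=4, length 4+4−1 = 7.

7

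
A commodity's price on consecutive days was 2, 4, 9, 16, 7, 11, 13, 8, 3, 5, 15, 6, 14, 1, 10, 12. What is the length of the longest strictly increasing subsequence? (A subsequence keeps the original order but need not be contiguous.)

Track the smallest tail for each achievable length (strict):
2 → extends → [2]
4 → extends → [2, 4]
9 → extends → [2, 4, 9]
16 → extends → [2, 4, 9, 16]
7 → replaces 9 → [2, 4, 7, 16]
11 → replaces 16 → [2, 4, 7, 11]
13 → extends → [2, 4, 7, 11, 13]
8 → replaces 11 → [2, 4, 7, 8, 13]
3 → replaces 4 → [2, 3, 7, 8, 13]
5 → replaces 7 → [2, 3, 5, 8, 13]
15 → extends → [2, 3, 5, 8, 13, 15]
6 → replaces 8 → [2, 3, 5, 6, 13, 15]
14 → replaces 15 → [2, 3, 5, 6, 13, 14]
1 → replaces 2 → [1, 3, 5, 6, 13, 14]
10 → replaces 13 → [1, 3, 5, 6, 10, 14]
12 → replaces 14 → [1, 3, 5, 6, 10, 12]
Six tails, so the longest strictly increasing subsequence has length 6 (e.g. 2, 4, 9, 11, 13, 15).

6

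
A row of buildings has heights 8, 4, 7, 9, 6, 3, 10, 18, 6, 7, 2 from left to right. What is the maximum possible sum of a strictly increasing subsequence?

Let S[i] be the best sum of a strictly increasing subsequence ending at i:
i:      1  2  3  4  5  6  7  8  9 10 11
a[i]:   8  4  7  9  6  3 10 18  6  7  2
S:      8  4 11 20 10  3 30 48 10 17  2
Maximum is 48 (e.g. 4 + 7 + 9 + 10 + 18).

48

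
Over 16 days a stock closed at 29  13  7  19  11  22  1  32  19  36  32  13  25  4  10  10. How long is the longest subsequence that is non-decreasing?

5

Track the smallest tail for each achievable length (allowing ties):
29 → extends → [29]
13 → replaces 29 → [13]
7 → replaces 13 → [7]
19 → extends → [7, 19]
11 → replaces 19 → [7, 11]
22 → extends → [7, 11, 22]
1 → replaces 7 → [1, 11, 22]
32 → extends → [1, 11, 22, 32]
19 → replaces 22 → [1, 11, 19, 32]
36 → extends → [1, 11, 19, 32, 36]
32 → replaces 36 → [1, 11, 19, 32, 32]
13 → replaces 19 → [1, 11, 13, 32, 32]
25 → replaces 32 → [1, 11, 13, 25, 32]
4 → replaces 11 → [1, 4, 13, 25, 32]
10 → replaces 13 → [1, 4, 10, 25, 32]
10 → replaces 25 → [1, 4, 10, 10, 32]
Five tails, so the longest non-decreasing subsequence has length 5 (e.g. 13, 19, 22, 32, 36).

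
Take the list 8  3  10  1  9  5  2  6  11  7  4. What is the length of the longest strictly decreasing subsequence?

Let dp[i] be the longest strictly decreasing subsequence ending at i:
i:      1  2  3  4  5  6  7  8  9 10 11
a[i]:   8  3 10  1  9  5  2  6 11  7  4
dp:     1  2  1  3  2  3  4  3  1  3  4
Maximum is 4.

4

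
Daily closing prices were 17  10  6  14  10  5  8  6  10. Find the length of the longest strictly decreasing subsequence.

5

Negate each value so 'decreasing' becomes 'increasing', then run patience tails on the negated sequence:
-17 → extends → [-17]
-10 → extends → [-17, -10]
-6 → extends → [-17, -10, -6]
-14 → replaces -10 → [-17, -14, -6]
-10 → replaces -6 → [-17, -14, -10]
-5 → extends → [-17, -14, -10, -5]
-8 → replaces -5 → [-17, -14, -10, -8]
-6 → extends → [-17, -14, -10, -8, -6]
-10 → already a tail → [-17, -14, -10, -8, -6]
Five tails, so the longest strictly decreasing subsequence of the original has length 5.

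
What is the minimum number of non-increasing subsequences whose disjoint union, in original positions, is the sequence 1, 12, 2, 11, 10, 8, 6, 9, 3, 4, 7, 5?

Place each on the leftmost legal pile:
1 → new pile 1 (tops now [1])
12 → new pile 2 (tops now [1, 12])
2 → pile 2 (tops now [1, 2])
11 → new pile 3 (tops now [1, 2, 11])
10 → pile 3 (tops now [1, 2, 10])
8 → pile 3 (tops now [1, 2, 8])
6 → pile 3 (tops now [1, 2, 6])
9 → new pile 4 (tops now [1, 2, 6, 9])
3 → pile 3 (tops now [1, 2, 3, 9])
4 → pile 4 (tops now [1, 2, 3, 4])
7 → new pile 5 (tops now [1, 2, 3, 4, 7])
5 → pile 5 (tops now [1, 2, 3, 4, 5])
Five piles.

5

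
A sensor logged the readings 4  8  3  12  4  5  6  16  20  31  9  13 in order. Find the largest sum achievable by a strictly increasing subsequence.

Let S[i] be the best sum of a strictly increasing subsequence ending at i:
i:      1  2  3  4  5  6  7  8  9 10 11 12
a[i]:   4  8  3 12  4  5  6 16 20 31  9 13
S:      4 12  3 24  7 12 18 40 60 91 27 40
Maximum is 91 (e.g. 4 + 8 + 12 + 16 + 20 + 31).

91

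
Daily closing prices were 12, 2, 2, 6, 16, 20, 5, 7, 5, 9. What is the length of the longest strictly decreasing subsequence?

3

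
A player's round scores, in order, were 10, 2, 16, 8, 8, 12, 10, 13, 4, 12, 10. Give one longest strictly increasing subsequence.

Patience tails give the LIS length; then backtrack through the dp parents:
10 → extends → [10]
2 → replaces 10 → [2]
16 → extends → [2, 16]
8 → replaces 16 → [2, 8]
8 → already a tail → [2, 8]
12 → extends → [2, 8, 12]
10 → replaces 12 → [2, 8, 10]
13 → extends → [2, 8, 10, 13]
4 → replaces 8 → [2, 4, 10, 13]
12 → replaces 13 → [2, 4, 10, 12]
10 → already a tail → [2, 4, 10, 12]
Length 4; one witness is 2, 8, 12, 13.

2, 8, 12, 13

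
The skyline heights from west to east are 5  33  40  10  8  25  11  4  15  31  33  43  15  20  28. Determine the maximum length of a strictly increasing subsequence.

7

Track the smallest tail for each achievable length (strict):
5 → extends → [5]
33 → extends → [5, 33]
40 → extends → [5, 33, 40]
10 → replaces 33 → [5, 10, 40]
8 → replaces 10 → [5, 8, 40]
25 → replaces 40 → [5, 8, 25]
11 → replaces 25 → [5, 8, 11]
4 → replaces 5 → [4, 8, 11]
15 → extends → [4, 8, 11, 15]
31 → extends → [4, 8, 11, 15, 31]
33 → extends → [4, 8, 11, 15, 31, 33]
43 → extends → [4, 8, 11, 15, 31, 33, 43]
15 → already a tail → [4, 8, 11, 15, 31, 33, 43]
20 → replaces 31 → [4, 8, 11, 15, 20, 33, 43]
28 → replaces 33 → [4, 8, 11, 15, 20, 28, 43]
Seven tails, so the longest strictly increasing subsequence has length 7 (e.g. 5, 10, 11, 15, 31, 33, 43).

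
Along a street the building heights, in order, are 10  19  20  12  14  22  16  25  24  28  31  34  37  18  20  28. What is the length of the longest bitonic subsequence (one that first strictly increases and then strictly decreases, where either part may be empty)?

inc[i] = longest strictly increasing subsequence ending at i; dec[i] = longest strictly decreasing subsequence starting at i:
i:      1  2  3  4  5  6  7  8  9 10 11 12 13 14 15 16
a[i]:  10 19 20 12 14 22 16 25 24 28 31 34 37 18 20 28
inc:    1  2  3  2  3  4  4  5  5  6  7  8  9  5  6  7
dec:    1  2  2  1  1  2  1  3  2  2  2  2  2  1  1  1
Best peak at i=13 (value 37): inc=9, dec=2, length 9+2−1 = 10.

10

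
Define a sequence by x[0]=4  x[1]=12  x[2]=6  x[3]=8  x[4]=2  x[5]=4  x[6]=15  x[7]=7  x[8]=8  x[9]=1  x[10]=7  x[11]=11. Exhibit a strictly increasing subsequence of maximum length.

Patience tails give the LIS length; then backtrack through the dp parents:
4 → extends → [4]
12 → extends → [4, 12]
6 → replaces 12 → [4, 6]
8 → extends → [4, 6, 8]
2 → replaces 4 → [2, 6, 8]
4 → replaces 6 → [2, 4, 8]
15 → extends → [2, 4, 8, 15]
7 → replaces 8 → [2, 4, 7, 15]
8 → replaces 15 → [2, 4, 7, 8]
1 → replaces 2 → [1, 4, 7, 8]
7 → already a tail → [1, 4, 7, 8]
11 → extends → [1, 4, 7, 8, 11]
Length 5; one witness is 4, 6, 7, 8, 11.

4, 6, 7, 8, 11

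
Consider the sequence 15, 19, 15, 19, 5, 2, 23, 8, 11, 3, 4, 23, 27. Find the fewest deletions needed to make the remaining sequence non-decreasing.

Fewest deletions = n − (longest non-decreasing subsequence).
i:      1  2  3  4  5  6  7  8  9 10 11 12 13
a[i]:  15 19 15 19  5  2 23  8 11  3  4 23 27
dp:     1  2  2  3  1  1  4  2  3  2  3  5  6
max dp = 6, so deletions = 13 − 6 = 7.

7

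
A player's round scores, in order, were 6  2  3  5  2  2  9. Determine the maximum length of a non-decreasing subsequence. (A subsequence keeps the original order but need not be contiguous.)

Let dp[i] be the length of the longest such subsequence ending at index i:
i:     1 2 3 4 5 6 7
a[i]:  6 2 3 5 2 2 9
dp:    1 1 2 3 2 3 4
Maximum dp value is 4.

4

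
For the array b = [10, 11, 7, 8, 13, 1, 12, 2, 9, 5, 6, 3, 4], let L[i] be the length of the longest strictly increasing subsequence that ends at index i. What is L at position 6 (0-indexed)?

dp[i] = 1 + max{dp[j] : j<i, b[j]<b[i]} (or 1 if no such j):
i:      0  1  2  3  4  5  6  7  8  9 10 11 12
b[i]:  10 11  7  8 13  1 12  2  9  5  6  3  4
dp:     1  2  1  2  3  1  3  2  3  3  4  3  4
At index 6 the value is 3.

3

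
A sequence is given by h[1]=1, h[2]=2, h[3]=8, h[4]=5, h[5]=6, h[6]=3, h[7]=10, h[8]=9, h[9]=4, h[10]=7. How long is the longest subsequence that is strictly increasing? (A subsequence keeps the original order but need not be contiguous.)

5

Track the smallest tail for each achievable length (strict):
1 → extends → [1]
2 → extends → [1, 2]
8 → extends → [1, 2, 8]
5 → replaces 8 → [1, 2, 5]
6 → extends → [1, 2, 5, 6]
3 → replaces 5 → [1, 2, 3, 6]
10 → extends → [1, 2, 3, 6, 10]
9 → replaces 10 → [1, 2, 3, 6, 9]
4 → replaces 6 → [1, 2, 3, 4, 9]
7 → replaces 9 → [1, 2, 3, 4, 7]
Five tails, so the longest strictly increasing subsequence has length 5 (e.g. 1, 2, 5, 6, 10).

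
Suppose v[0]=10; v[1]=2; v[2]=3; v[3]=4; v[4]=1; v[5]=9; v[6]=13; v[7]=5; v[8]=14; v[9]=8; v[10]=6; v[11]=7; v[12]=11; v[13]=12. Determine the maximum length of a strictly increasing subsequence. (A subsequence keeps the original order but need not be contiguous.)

Track the smallest tail for each achievable length (strict):
10 → extends → [10]
2 → replaces 10 → [2]
3 → extends → [2, 3]
4 → extends → [2, 3, 4]
1 → replaces 2 → [1, 3, 4]
9 → extends → [1, 3, 4, 9]
13 → extends → [1, 3, 4, 9, 13]
5 → replaces 9 → [1, 3, 4, 5, 13]
14 → extends → [1, 3, 4, 5, 13, 14]
8 → replaces 13 → [1, 3, 4, 5, 8, 14]
6 → replaces 8 → [1, 3, 4, 5, 6, 14]
7 → replaces 14 → [1, 3, 4, 5, 6, 7]
11 → extends → [1, 3, 4, 5, 6, 7, 11]
12 → extends → [1, 3, 4, 5, 6, 7, 11, 12]
Eight tails, so the longest strictly increasing subsequence has length 8 (e.g. 2, 3, 4, 5, 6, 7, 11, 12).

8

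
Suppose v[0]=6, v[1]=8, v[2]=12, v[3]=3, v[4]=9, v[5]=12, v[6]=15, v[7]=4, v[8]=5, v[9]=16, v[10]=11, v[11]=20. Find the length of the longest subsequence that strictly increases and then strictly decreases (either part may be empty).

7

inc[i] = longest strictly increasing subsequence ending at i; dec[i] = longest strictly decreasing subsequence starting at i:
i:      0  1  2  3  4  5  6  7  8  9 10 11
v[i]:   6  8 12  3  9 12 15  4  5 16 11 20
inc:    1  2  3  1  3  4  5  2  3  6  4  7
dec:    2  2  3  1  2  2  2  1  1  2  1  1
Best peak at i=9 (value 16): inc=6, dec=2, length 6+2−1 = 7.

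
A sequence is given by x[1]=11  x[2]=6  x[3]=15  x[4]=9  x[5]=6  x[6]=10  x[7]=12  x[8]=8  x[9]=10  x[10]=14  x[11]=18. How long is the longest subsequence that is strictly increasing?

6

Track the smallest tail for each achievable length (strict):
11 → extends → [11]
6 → replaces 11 → [6]
15 → extends → [6, 15]
9 → replaces 15 → [6, 9]
6 → already a tail → [6, 9]
10 → extends → [6, 9, 10]
12 → extends → [6, 9, 10, 12]
8 → replaces 9 → [6, 8, 10, 12]
10 → already a tail → [6, 8, 10, 12]
14 → extends → [6, 8, 10, 12, 14]
18 → extends → [6, 8, 10, 12, 14, 18]
Six tails, so the longest strictly increasing subsequence has length 6 (e.g. 6, 9, 10, 12, 14, 18).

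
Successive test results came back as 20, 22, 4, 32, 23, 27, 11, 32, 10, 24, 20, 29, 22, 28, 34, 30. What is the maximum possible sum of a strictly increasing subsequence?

Let S[i] be the best sum of a strictly increasing subsequence ending at i:
i:       1   2   3   4   5   6   7   8   9  10  11  12  13  14  15  16
a[i]:   20  22   4  32  23  27  11  32  10  24  20  29  22  28  34  30
S:      20  42   4  74  65  92  15 124  14  89  35 121  57 120 158 151
Maximum is 158 (e.g. 20 + 22 + 23 + 27 + 32 + 34).

158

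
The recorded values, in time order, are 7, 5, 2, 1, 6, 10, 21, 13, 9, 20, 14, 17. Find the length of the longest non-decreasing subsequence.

6

Let dp[i] be the length of the longest such subsequence ending at index i:
i:      1  2  3  4  5  6  7  8  9 10 11 12
a[i]:   7  5  2  1  6 10 21 13  9 20 14 17
dp:     1  1  1  1  2  3  4  4  3  5  5  6
Maximum dp value is 6.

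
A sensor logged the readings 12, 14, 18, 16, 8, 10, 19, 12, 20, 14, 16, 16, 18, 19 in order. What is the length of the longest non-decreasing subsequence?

8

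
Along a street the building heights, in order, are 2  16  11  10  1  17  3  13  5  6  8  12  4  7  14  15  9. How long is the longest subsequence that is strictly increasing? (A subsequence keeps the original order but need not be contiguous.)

8

Track the smallest tail for each achievable length (strict):
2 → extends → [2]
16 → extends → [2, 16]
11 → replaces 16 → [2, 11]
10 → replaces 11 → [2, 10]
1 → replaces 2 → [1, 10]
17 → extends → [1, 10, 17]
3 → replaces 10 → [1, 3, 17]
13 → replaces 17 → [1, 3, 13]
5 → replaces 13 → [1, 3, 5]
6 → extends → [1, 3, 5, 6]
8 → extends → [1, 3, 5, 6, 8]
12 → extends → [1, 3, 5, 6, 8, 12]
4 → replaces 5 → [1, 3, 4, 6, 8, 12]
7 → replaces 8 → [1, 3, 4, 6, 7, 12]
14 → extends → [1, 3, 4, 6, 7, 12, 14]
15 → extends → [1, 3, 4, 6, 7, 12, 14, 15]
9 → replaces 12 → [1, 3, 4, 6, 7, 9, 14, 15]
Eight tails, so the longest strictly increasing subsequence has length 8 (e.g. 2, 3, 5, 6, 8, 12, 14, 15).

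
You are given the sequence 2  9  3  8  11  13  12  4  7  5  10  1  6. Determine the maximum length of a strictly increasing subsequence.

5

Let dp[i] be the length of the longest such subsequence ending at index i:
i:      1  2  3  4  5  6  7  8  9 10 11 12 13
a[i]:   2  9  3  8 11 13 12  4  7  5 10  1  6
dp:     1  2  2  3  4  5  5  3  4  4  5  1  5
Maximum dp value is 5.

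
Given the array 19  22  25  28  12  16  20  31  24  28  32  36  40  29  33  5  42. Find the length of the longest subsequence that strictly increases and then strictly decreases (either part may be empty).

10

inc[i] = longest strictly increasing subsequence ending at i; dec[i] = longest strictly decreasing subsequence starting at i:
i:      1  2  3  4  5  6  7  8  9 10 11 12 13 14 15 16 17
a[i]:  19 22 25 28 12 16 20 31 24 28 32 36 40 29 33  5 42
inc:    1  2  3  4  1  2  3  5  4  5  6  7  8  6  7  1  9
dec:    3  3  3  3  2  2  2  3  2  2  3  3  3  2  2  1  1
Best peak at i=13 (value 40): inc=8, dec=3, length 8+3−1 = 10.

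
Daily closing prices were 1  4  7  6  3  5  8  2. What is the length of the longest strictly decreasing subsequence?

Let dp[i] be the longest strictly decreasing subsequence ending at i:
i:     1 2 3 4 5 6 7 8
a[i]:  1 4 7 6 3 5 8 2
dp:    1 1 1 2 3 3 1 4
Maximum is 4.

4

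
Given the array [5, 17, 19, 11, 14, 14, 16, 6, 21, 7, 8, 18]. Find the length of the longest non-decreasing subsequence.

Track the smallest tail for each achievable length (allowing ties):
5 → extends → [5]
17 → extends → [5, 17]
19 → extends → [5, 17, 19]
11 → replaces 17 → [5, 11, 19]
14 → replaces 19 → [5, 11, 14]
14 → extends → [5, 11, 14, 14]
16 → extends → [5, 11, 14, 14, 16]
6 → replaces 11 → [5, 6, 14, 14, 16]
21 → extends → [5, 6, 14, 14, 16, 21]
7 → replaces 14 → [5, 6, 7, 14, 16, 21]
8 → replaces 14 → [5, 6, 7, 8, 16, 21]
18 → replaces 21 → [5, 6, 7, 8, 16, 18]
Six tails, so the longest non-decreasing subsequence has length 6 (e.g. 5, 11, 14, 14, 16, 21).

6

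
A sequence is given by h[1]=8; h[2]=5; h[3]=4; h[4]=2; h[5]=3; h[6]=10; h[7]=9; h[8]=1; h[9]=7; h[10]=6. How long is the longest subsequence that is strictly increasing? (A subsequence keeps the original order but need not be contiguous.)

Track the smallest tail for each achievable length (strict):
8 → extends → [8]
5 → replaces 8 → [5]
4 → replaces 5 → [4]
2 → replaces 4 → [2]
3 → extends → [2, 3]
10 → extends → [2, 3, 10]
9 → replaces 10 → [2, 3, 9]
1 → replaces 2 → [1, 3, 9]
7 → replaces 9 → [1, 3, 7]
6 → replaces 7 → [1, 3, 6]
Three tails, so the longest strictly increasing subsequence has length 3 (e.g. 2, 3, 10).

3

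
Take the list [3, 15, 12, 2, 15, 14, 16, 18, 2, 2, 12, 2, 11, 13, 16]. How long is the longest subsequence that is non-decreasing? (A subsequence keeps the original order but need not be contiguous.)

7

Track the smallest tail for each achievable length (allowing ties):
3 → extends → [3]
15 → extends → [3, 15]
12 → replaces 15 → [3, 12]
2 → replaces 3 → [2, 12]
15 → extends → [2, 12, 15]
14 → replaces 15 → [2, 12, 14]
16 → extends → [2, 12, 14, 16]
18 → extends → [2, 12, 14, 16, 18]
2 → replaces 12 → [2, 2, 14, 16, 18]
2 → replaces 14 → [2, 2, 2, 16, 18]
12 → replaces 16 → [2, 2, 2, 12, 18]
2 → replaces 12 → [2, 2, 2, 2, 18]
11 → replaces 18 → [2, 2, 2, 2, 11]
13 → extends → [2, 2, 2, 2, 11, 13]
16 → extends → [2, 2, 2, 2, 11, 13, 16]
Seven tails, so the longest non-decreasing subsequence has length 7 (e.g. 2, 2, 2, 2, 11, 13, 16).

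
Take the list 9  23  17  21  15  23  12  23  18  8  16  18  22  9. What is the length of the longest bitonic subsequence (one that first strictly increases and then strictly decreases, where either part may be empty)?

7

inc[i] = longest strictly increasing subsequence ending at i; dec[i] = longest strictly decreasing subsequence starting at i:
i:      1  2  3  4  5  6  7  8  9 10 11 12 13 14
a[i]:   9 23 17 21 15 23 12 23 18  8 16 18 22  9
inc:    1  2  2  3  2  4  2  4  3  1  3  4  5  2
dec:    2  5  4  4  3  4  2  4  3  1  2  2  2  1
Best peak at i=6 (value 23): inc=4, dec=4, length 4+4−1 = 7.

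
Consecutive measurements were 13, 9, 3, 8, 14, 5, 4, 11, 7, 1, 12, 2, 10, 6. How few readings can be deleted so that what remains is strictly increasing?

10

Fewest deletions = n − (longest strictly increasing subsequence).
i:      1  2  3  4  5  6  7  8  9 10 11 12 13 14
a[i]:  13  9  3  8 14  5  4 11  7  1 12  2 10  6
dp:     1  1  1  2  3  2  2  3  3  1  4  2  4  3
max dp = 4, so deletions = 14 − 4 = 10.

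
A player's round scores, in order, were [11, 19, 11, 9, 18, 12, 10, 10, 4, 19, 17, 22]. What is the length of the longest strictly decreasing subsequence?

5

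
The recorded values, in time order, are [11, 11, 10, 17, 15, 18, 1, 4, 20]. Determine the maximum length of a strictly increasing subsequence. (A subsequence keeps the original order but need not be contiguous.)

Let dp[i] be the length of the longest such subsequence ending at index i:
i:      1  2  3  4  5  6  7  8  9
a[i]:  11 11 10 17 15 18  1  4 20
dp:     1  1  1  2  2  3  1  2  4
Maximum dp value is 4.

4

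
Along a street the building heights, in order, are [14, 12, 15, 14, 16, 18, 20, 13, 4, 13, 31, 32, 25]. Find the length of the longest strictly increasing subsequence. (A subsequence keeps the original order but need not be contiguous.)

7

Track the smallest tail for each achievable length (strict):
14 → extends → [14]
12 → replaces 14 → [12]
15 → extends → [12, 15]
14 → replaces 15 → [12, 14]
16 → extends → [12, 14, 16]
18 → extends → [12, 14, 16, 18]
20 → extends → [12, 14, 16, 18, 20]
13 → replaces 14 → [12, 13, 16, 18, 20]
4 → replaces 12 → [4, 13, 16, 18, 20]
13 → already a tail → [4, 13, 16, 18, 20]
31 → extends → [4, 13, 16, 18, 20, 31]
32 → extends → [4, 13, 16, 18, 20, 31, 32]
25 → replaces 31 → [4, 13, 16, 18, 20, 25, 32]
Seven tails, so the longest strictly increasing subsequence has length 7 (e.g. 14, 15, 16, 18, 20, 31, 32).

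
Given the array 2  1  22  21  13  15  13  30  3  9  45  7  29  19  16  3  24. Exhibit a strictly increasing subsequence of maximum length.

Patience tails give the LIS length; then backtrack through the dp parents:
2 → extends → [2]
1 → replaces 2 → [1]
22 → extends → [1, 22]
21 → replaces 22 → [1, 21]
13 → replaces 21 → [1, 13]
15 → extends → [1, 13, 15]
13 → already a tail → [1, 13, 15]
30 → extends → [1, 13, 15, 30]
3 → replaces 13 → [1, 3, 15, 30]
9 → replaces 15 → [1, 3, 9, 30]
45 → extends → [1, 3, 9, 30, 45]
7 → replaces 9 → [1, 3, 7, 30, 45]
29 → replaces 30 → [1, 3, 7, 29, 45]
19 → replaces 29 → [1, 3, 7, 19, 45]
16 → replaces 19 → [1, 3, 7, 16, 45]
3 → already a tail → [1, 3, 7, 16, 45]
24 → replaces 45 → [1, 3, 7, 16, 24]
Length 5; one witness is 2, 13, 15, 30, 45.

2, 13, 15, 30, 45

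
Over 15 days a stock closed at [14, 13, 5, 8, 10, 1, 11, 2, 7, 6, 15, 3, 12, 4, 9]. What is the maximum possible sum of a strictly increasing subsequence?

49

Let S[i] be the best sum of a strictly increasing subsequence ending at i:
i:      1  2  3  4  5  6  7  8  9 10 11 12 13 14 15
a[i]:  14 13  5  8 10  1 11  2  7  6 15  3 12  4  9
S:     14 13  5 13 23  1 34  3 12 11 49  6 46 10 22
Maximum is 49 (e.g. 5 + 8 + 10 + 11 + 15).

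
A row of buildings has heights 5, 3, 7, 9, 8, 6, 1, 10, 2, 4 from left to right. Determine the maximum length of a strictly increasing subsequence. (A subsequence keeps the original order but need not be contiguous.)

Let dp[i] be the length of the longest such subsequence ending at index i:
i:      1  2  3  4  5  6  7  8  9 10
a[i]:   5  3  7  9  8  6  1 10  2  4
dp:     1  1  2  3  3  2  1  4  2  3
Maximum dp value is 4.

4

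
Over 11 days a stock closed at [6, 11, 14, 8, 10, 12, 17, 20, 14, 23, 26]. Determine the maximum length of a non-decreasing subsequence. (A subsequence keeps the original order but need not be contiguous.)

8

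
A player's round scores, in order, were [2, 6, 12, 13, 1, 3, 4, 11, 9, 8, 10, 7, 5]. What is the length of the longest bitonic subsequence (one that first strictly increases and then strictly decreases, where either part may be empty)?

inc[i] = longest strictly increasing subsequence ending at i; dec[i] = longest strictly decreasing subsequence starting at i:
i:      1  2  3  4  5  6  7  8  9 10 11 12 13
a[i]:   2  6 12 13  1  3  4 11  9  8 10  7  5
inc:    1  2  3  4  1  2  3  4  4  4  5  4  4
dec:    2  2  6  6  1  1  1  5  4  3  3  2  1
Best peak at i=4 (value 13): inc=4, dec=6, length 4+6−1 = 9.

9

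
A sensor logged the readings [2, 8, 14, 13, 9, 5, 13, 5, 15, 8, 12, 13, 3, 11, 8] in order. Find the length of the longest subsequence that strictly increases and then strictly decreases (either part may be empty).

inc[i] = longest strictly increasing subsequence ending at i; dec[i] = longest strictly decreasing subsequence starting at i:
i:      1  2  3  4  5  6  7  8  9 10 11 12 13 14 15
a[i]:   2  8 14 13  9  5 13  5 15  8 12 13  3 11  8
inc:    1  2  3  3  3  2  4  2  5  3  4  5  2  4  3
dec:    1  3  5  4  3  2  4  2  4  2  3  3  1  2  1
Best peak at i=9 (value 15): inc=5, dec=4, length 5+4−1 = 8.

8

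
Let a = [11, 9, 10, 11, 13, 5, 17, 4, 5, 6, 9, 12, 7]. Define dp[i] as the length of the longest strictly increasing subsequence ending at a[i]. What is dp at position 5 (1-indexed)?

4

dp[i] = 1 + max{dp[j] : j<i, a[j]<a[i]} (or 1 if no such j):
i:      1  2  3  4  5  6  7  8  9 10 11 12 13
a[i]:  11  9 10 11 13  5 17  4  5  6  9 12  7
dp:     1  1  2  3  4  1  5  1  2  3  4  5  4
At index 5 the value is 4.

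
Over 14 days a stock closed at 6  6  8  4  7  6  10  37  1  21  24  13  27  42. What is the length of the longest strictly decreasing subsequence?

Let dp[i] be the longest strictly decreasing subsequence ending at i:
i:      1  2  3  4  5  6  7  8  9 10 11 12 13 14
a[i]:   6  6  8  4  7  6 10 37  1 21 24 13 27 42
dp:     1  1  1  2  2  3  1  1  4  2  2  3  2  1
Maximum is 4.

4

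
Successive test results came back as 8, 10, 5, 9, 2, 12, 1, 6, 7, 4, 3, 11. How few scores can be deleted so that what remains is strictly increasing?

Fewest deletions = n − (longest strictly increasing subsequence).
i:      1  2  3  4  5  6  7  8  9 10 11 12
a[i]:   8 10  5  9  2 12  1  6  7  4  3 11
dp:     1  2  1  2  1  3  1  2  3  2  2  4
max dp = 4, so deletions = 12 − 4 = 8.

8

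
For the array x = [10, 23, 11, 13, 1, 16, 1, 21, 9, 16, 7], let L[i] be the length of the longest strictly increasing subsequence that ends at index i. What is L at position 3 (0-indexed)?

dp[i] = 1 + max{dp[j] : j<i, x[j]<x[i]} (or 1 if no such j):
i:      0  1  2  3  4  5  6  7  8  9 10
x[i]:  10 23 11 13  1 16  1 21  9 16  7
dp:     1  2  2  3  1  4  1  5  2  4  2
At index 3 the value is 3.

3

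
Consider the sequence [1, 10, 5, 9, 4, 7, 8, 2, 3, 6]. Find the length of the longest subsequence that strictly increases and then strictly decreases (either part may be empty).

inc[i] = longest strictly increasing subsequence ending at i; dec[i] = longest strictly decreasing subsequence starting at i:
i:      1  2  3  4  5  6  7  8  9 10
a[i]:   1 10  5  9  4  7  8  2  3  6
inc:    1  2  2  3  2  3  4  2  3  4
dec:    1  4  3  3  2  2  2  1  1  1
Best peak at i=2 (value 10): inc=2, dec=4, length 2+4−1 = 5.

5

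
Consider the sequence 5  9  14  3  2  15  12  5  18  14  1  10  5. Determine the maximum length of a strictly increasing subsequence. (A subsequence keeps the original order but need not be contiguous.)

5

Track the smallest tail for each achievable length (strict):
5 → extends → [5]
9 → extends → [5, 9]
14 → extends → [5, 9, 14]
3 → replaces 5 → [3, 9, 14]
2 → replaces 3 → [2, 9, 14]
15 → extends → [2, 9, 14, 15]
12 → replaces 14 → [2, 9, 12, 15]
5 → replaces 9 → [2, 5, 12, 15]
18 → extends → [2, 5, 12, 15, 18]
14 → replaces 15 → [2, 5, 12, 14, 18]
1 → replaces 2 → [1, 5, 12, 14, 18]
10 → replaces 12 → [1, 5, 10, 14, 18]
5 → already a tail → [1, 5, 10, 14, 18]
Five tails, so the longest strictly increasing subsequence has length 5 (e.g. 5, 9, 14, 15, 18).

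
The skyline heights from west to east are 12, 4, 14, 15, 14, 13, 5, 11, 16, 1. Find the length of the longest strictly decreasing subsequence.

Let dp[i] be the longest strictly decreasing subsequence ending at i:
i:      1  2  3  4  5  6  7  8  9 10
a[i]:  12  4 14 15 14 13  5 11 16  1
dp:     1  2  1  1  2  3  4  4  1  5
Maximum is 5.

5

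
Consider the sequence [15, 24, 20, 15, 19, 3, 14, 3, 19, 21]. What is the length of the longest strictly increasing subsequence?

Track the smallest tail for each achievable length (strict):
15 → extends → [15]
24 → extends → [15, 24]
20 → replaces 24 → [15, 20]
15 → already a tail → [15, 20]
19 → replaces 20 → [15, 19]
3 → replaces 15 → [3, 19]
14 → replaces 19 → [3, 14]
3 → already a tail → [3, 14]
19 → extends → [3, 14, 19]
21 → extends → [3, 14, 19, 21]
Four tails, so the longest strictly increasing subsequence has length 4 (e.g. 3, 14, 19, 21).

4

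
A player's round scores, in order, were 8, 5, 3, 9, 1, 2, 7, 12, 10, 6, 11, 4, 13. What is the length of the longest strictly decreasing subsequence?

4

Negate each value so 'decreasing' becomes 'increasing', then run patience tails on the negated sequence:
-8 → extends → [-8]
-5 → extends → [-8, -5]
-3 → extends → [-8, -5, -3]
-9 → replaces -8 → [-9, -5, -3]
-1 → extends → [-9, -5, -3, -1]
-2 → replaces -1 → [-9, -5, -3, -2]
-7 → replaces -5 → [-9, -7, -3, -2]
-12 → replaces -9 → [-12, -7, -3, -2]
-10 → replaces -7 → [-12, -10, -3, -2]
-6 → replaces -3 → [-12, -10, -6, -2]
-11 → replaces -10 → [-12, -11, -6, -2]
-4 → replaces -2 → [-12, -11, -6, -4]
-13 → replaces -12 → [-13, -11, -6, -4]
Four tails, so the longest strictly decreasing subsequence of the original has length 4.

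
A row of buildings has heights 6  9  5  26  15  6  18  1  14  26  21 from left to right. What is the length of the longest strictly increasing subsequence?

5

Track the smallest tail for each achievable length (strict):
6 → extends → [6]
9 → extends → [6, 9]
5 → replaces 6 → [5, 9]
26 → extends → [5, 9, 26]
15 → replaces 26 → [5, 9, 15]
6 → replaces 9 → [5, 6, 15]
18 → extends → [5, 6, 15, 18]
1 → replaces 5 → [1, 6, 15, 18]
14 → replaces 15 → [1, 6, 14, 18]
26 → extends → [1, 6, 14, 18, 26]
21 → replaces 26 → [1, 6, 14, 18, 21]
Five tails, so the longest strictly increasing subsequence has length 5 (e.g. 6, 9, 15, 18, 26).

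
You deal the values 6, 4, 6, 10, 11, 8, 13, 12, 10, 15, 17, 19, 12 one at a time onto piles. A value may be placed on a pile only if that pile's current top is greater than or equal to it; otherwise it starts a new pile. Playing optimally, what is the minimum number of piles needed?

The minimum number of non-increasing subsequences covering a sequence equals the length of its longest strictly increasing subsequence.
LIS length is 8 (e.g. 4, 6, 10, 11, 13, 15, 17, 19), so 8 piles are needed.

8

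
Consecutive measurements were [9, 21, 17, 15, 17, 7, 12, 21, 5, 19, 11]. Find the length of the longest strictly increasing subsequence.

Let dp[i] be the length of the longest such subsequence ending at index i:
i:      1  2  3  4  5  6  7  8  9 10 11
a[i]:   9 21 17 15 17  7 12 21  5 19 11
dp:     1  2  2  2  3  1  2  4  1  4  2
Maximum dp value is 4.

4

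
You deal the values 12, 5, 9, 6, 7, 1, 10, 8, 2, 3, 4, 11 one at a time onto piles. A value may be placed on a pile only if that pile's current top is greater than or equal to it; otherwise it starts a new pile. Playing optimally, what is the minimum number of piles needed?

5

The minimum number of non-increasing subsequences covering a sequence equals the length of its longest strictly increasing subsequence.
LIS length is 5 (e.g. 5, 6, 7, 10, 11), so 5 piles are needed.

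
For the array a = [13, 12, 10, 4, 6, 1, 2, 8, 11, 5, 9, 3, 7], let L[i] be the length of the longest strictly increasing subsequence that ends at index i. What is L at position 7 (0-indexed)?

dp[i] = 1 + max{dp[j] : j<i, a[j]<a[i]} (or 1 if no such j):
i:      0  1  2  3  4  5  6  7  8  9 10 11 12
a[i]:  13 12 10  4  6  1  2  8 11  5  9  3  7
dp:     1  1  1  1  2  1  2  3  4  3  4  3  4
At index 7 the value is 3.

3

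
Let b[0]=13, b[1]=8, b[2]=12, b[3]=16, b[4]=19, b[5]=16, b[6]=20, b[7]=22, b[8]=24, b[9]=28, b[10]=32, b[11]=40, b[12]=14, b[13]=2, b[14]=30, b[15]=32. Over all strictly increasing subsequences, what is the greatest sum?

221

Let S[i] be the best sum of a strictly increasing subsequence ending at i:
i:       0   1   2   3   4   5   6   7   8   9  10  11  12  13  14  15
b[i]:   13   8  12  16  19  16  20  22  24  28  32  40  14   2  30  32
S:      13   8  20  36  55  36  75  97 121 149 181 221  34   2 179 211
Maximum is 221 (e.g. 8 + 12 + 16 + 19 + 20 + 22 + 24 + 28 + 32 + 40).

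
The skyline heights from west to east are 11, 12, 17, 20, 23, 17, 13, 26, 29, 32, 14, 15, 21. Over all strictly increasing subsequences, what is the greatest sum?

170

Let S[i] be the best sum of a strictly increasing subsequence ending at i:
i:       1   2   3   4   5   6   7   8   9  10  11  12  13
a[i]:   11  12  17  20  23  17  13  26  29  32  14  15  21
S:      11  23  40  60  83  40  36 109 138 170  50  65  86
Maximum is 170 (e.g. 11 + 12 + 17 + 20 + 23 + 26 + 29 + 32).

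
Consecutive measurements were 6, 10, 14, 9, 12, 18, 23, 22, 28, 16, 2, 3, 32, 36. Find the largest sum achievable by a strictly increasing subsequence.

Let S[i] be the best sum of a strictly increasing subsequence ending at i:
i:       1   2   3   4   5   6   7   8   9  10  11  12  13  14
a[i]:    6  10  14   9  12  18  23  22  28  16   2   3  32  36
S:       6  16  30  15  28  48  71  70  99  46   2   5 131 167
Maximum is 167 (e.g. 6 + 10 + 14 + 18 + 23 + 28 + 32 + 36).

167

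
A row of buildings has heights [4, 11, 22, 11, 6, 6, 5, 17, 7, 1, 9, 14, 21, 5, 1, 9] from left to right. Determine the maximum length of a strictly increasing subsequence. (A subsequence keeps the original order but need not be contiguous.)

Let dp[i] be the length of the longest such subsequence ending at index i:
i:      1  2  3  4  5  6  7  8  9 10 11 12 13 14 15 16
a[i]:   4 11 22 11  6  6  5 17  7  1  9 14 21  5  1  9
dp:     1  2  3  2  2  2  2  3  3  1  4  5  6  2  1  4
Maximum dp value is 6.

6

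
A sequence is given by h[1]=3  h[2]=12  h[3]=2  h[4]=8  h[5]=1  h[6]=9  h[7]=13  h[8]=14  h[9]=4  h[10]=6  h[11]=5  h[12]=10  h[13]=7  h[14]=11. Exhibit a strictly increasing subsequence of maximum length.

3, 8, 9, 13, 14

Patience tails give the LIS length; then backtrack through the dp parents:
3 → extends → [3]
12 → extends → [3, 12]
2 → replaces 3 → [2, 12]
8 → replaces 12 → [2, 8]
1 → replaces 2 → [1, 8]
9 → extends → [1, 8, 9]
13 → extends → [1, 8, 9, 13]
14 → extends → [1, 8, 9, 13, 14]
4 → replaces 8 → [1, 4, 9, 13, 14]
6 → replaces 9 → [1, 4, 6, 13, 14]
5 → replaces 6 → [1, 4, 5, 13, 14]
10 → replaces 13 → [1, 4, 5, 10, 14]
7 → replaces 10 → [1, 4, 5, 7, 14]
11 → replaces 14 → [1, 4, 5, 7, 11]
Length 5; one witness is 3, 8, 9, 13, 14.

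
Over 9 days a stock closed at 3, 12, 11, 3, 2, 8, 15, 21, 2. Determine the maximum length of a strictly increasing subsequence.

Track the smallest tail for each achievable length (strict):
3 → extends → [3]
12 → extends → [3, 12]
11 → replaces 12 → [3, 11]
3 → already a tail → [3, 11]
2 → replaces 3 → [2, 11]
8 → replaces 11 → [2, 8]
15 → extends → [2, 8, 15]
21 → extends → [2, 8, 15, 21]
2 → already a tail → [2, 8, 15, 21]
Four tails, so the longest strictly increasing subsequence has length 4 (e.g. 3, 12, 15, 21).

4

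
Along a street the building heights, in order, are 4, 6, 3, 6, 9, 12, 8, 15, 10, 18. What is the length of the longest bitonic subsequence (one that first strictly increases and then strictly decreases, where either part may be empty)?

inc[i] = longest strictly increasing subsequence ending at i; dec[i] = longest strictly decreasing subsequence starting at i:
i:      1  2  3  4  5  6  7  8  9 10
a[i]:   4  6  3  6  9 12  8 15 10 18
inc:    1  2  1  2  3  4  3  5  4  6
dec:    2  2  1  1  2  2  1  2  1  1
Best peak at i=8 (value 15): inc=5, dec=2, length 5+2−1 = 6.

6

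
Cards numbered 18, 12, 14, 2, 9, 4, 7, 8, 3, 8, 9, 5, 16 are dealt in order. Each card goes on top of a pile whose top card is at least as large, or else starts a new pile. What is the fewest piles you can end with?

The minimum number of non-increasing subsequences covering a sequence equals the length of its longest strictly increasing subsequence.
LIS length is 6 (e.g. 2, 4, 7, 8, 9, 16), so 6 piles are needed.

6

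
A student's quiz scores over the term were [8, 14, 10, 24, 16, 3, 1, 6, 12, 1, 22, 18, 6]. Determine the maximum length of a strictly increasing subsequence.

4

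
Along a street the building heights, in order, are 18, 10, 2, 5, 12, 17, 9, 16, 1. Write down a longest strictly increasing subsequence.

Patience tails give the LIS length; then backtrack through the dp parents:
18 → extends → [18]
10 → replaces 18 → [10]
2 → replaces 10 → [2]
5 → extends → [2, 5]
12 → extends → [2, 5, 12]
17 → extends → [2, 5, 12, 17]
9 → replaces 12 → [2, 5, 9, 17]
16 → replaces 17 → [2, 5, 9, 16]
1 → replaces 2 → [1, 5, 9, 16]
Length 4; one witness is 2, 5, 12, 17.

2, 5, 12, 17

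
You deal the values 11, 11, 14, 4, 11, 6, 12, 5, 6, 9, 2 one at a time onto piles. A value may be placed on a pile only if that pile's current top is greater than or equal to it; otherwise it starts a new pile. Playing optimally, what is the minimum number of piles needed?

Place each on the leftmost legal pile:
11 → new pile 1 (tops now [11])
11 → pile 1 (tops now [11])
14 → new pile 2 (tops now [11, 14])
4 → pile 1 (tops now [4, 14])
11 → pile 2 (tops now [4, 11])
6 → pile 2 (tops now [4, 6])
12 → new pile 3 (tops now [4, 6, 12])
5 → pile 2 (tops now [4, 5, 12])
6 → pile 3 (tops now [4, 5, 6])
9 → new pile 4 (tops now [4, 5, 6, 9])
2 → pile 1 (tops now [2, 5, 6, 9])
Four piles.

4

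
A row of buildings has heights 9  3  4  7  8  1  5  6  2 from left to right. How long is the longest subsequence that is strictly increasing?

4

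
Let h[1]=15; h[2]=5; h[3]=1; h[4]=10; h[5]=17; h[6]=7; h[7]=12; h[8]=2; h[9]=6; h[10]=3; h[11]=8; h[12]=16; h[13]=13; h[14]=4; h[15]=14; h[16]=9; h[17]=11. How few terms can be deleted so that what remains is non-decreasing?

11

Fewest deletions = n − (longest non-decreasing subsequence).
Patience tails:
15 → extends → [15]
5 → replaces 15 → [5]
1 → replaces 5 → [1]
10 → extends → [1, 10]
17 → extends → [1, 10, 17]
7 → replaces 10 → [1, 7, 17]
12 → replaces 17 → [1, 7, 12]
2 → replaces 7 → [1, 2, 12]
6 → replaces 12 → [1, 2, 6]
3 → replaces 6 → [1, 2, 3]
8 → extends → [1, 2, 3, 8]
16 → extends → [1, 2, 3, 8, 16]
13 → replaces 16 → [1, 2, 3, 8, 13]
4 → replaces 8 → [1, 2, 3, 4, 13]
14 → extends → [1, 2, 3, 4, 13, 14]
9 → replaces 13 → [1, 2, 3, 4, 9, 14]
11 → replaces 14 → [1, 2, 3, 4, 9, 11]
Longest non-decreasing subsequence has length 6, so deletions = 17 − 6 = 11.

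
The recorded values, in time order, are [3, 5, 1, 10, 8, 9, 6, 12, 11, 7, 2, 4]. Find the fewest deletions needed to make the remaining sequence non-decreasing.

7

Fewest deletions = n − (longest non-decreasing subsequence).
Patience tails:
3 → extends → [3]
5 → extends → [3, 5]
1 → replaces 3 → [1, 5]
10 → extends → [1, 5, 10]
8 → replaces 10 → [1, 5, 8]
9 → extends → [1, 5, 8, 9]
6 → replaces 8 → [1, 5, 6, 9]
12 → extends → [1, 5, 6, 9, 12]
11 → replaces 12 → [1, 5, 6, 9, 11]
7 → replaces 9 → [1, 5, 6, 7, 11]
2 → replaces 5 → [1, 2, 6, 7, 11]
4 → replaces 6 → [1, 2, 4, 7, 11]
Longest non-decreasing subsequence has length 5, so deletions = 12 − 5 = 7.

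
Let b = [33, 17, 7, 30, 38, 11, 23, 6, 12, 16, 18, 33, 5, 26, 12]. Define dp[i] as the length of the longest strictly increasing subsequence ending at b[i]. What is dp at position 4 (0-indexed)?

dp[i] = 1 + max{dp[j] : j<i, b[j]<b[i]} (or 1 if no such j):
i:      0  1  2  3  4  5  6  7  8  9 10 11 12 13 14
b[i]:  33 17  7 30 38 11 23  6 12 16 18 33  5 26 12
dp:     1  1  1  2  3  2  3  1  3  4  5  6  1  6  3
At index 4 the value is 3.

3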